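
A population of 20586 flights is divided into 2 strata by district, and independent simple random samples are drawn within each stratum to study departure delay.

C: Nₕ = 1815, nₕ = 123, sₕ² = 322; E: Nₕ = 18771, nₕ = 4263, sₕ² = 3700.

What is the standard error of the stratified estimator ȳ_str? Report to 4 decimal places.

0.7594

Var(ȳ_str) = Σₕ Wₕ²(1 − fₕ)sₕ²/nₕ with Wₕ = Nₕ/N, N = 20586.
C: Wₕ = 0.08816672; term = 0.08816672²·(1 − 0.06776860)·322/123 = 0.01897072.
E: Wₕ = 0.91183328; term = 0.91183328²·(1 − 0.22710564)·3700/4263 = 0.55774722.
Sum = 0.57671794.
SE = √(0.57671794) = 0.7594.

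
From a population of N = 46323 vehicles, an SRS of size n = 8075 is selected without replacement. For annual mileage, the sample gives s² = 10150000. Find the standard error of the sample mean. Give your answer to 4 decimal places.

Under SRS without replacement, Var(ȳ) = (1 − f)·s²/n with f = n/N = 8075/46323 = 0.17431945.
Var(ȳ) = (1 − 0.17431945)·10150000/8075 = 0.82568055·1256.9659 = 1037.8523.
SE(ȳ) = √(1037.8523) = 32.2157.

32.2157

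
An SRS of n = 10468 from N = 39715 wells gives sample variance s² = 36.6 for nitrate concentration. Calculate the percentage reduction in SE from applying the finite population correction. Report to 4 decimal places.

f = n/N = 10468/39715 = 0.26357799.
SE_no-fpc = √(s²/n) = 0.05913011; SE_fpc = √((1−f)s²/n) = 0.050742524.
Ratio = √(1−f) = 0.85815034. Reduction = 100·(1 − 0.85815034) = 14.1850%.

14.1850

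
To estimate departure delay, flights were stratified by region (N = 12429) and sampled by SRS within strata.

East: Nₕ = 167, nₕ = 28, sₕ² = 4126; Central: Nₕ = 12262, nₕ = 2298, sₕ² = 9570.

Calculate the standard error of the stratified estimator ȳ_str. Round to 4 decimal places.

Var(ȳ_str) = Σₕ Wₕ²(1 − fₕ)sₕ²/nₕ with Wₕ = Nₕ/N, N = 12429.
East: Wₕ = 0.01343632; term = 0.01343632²·(1 − 0.16766467)·4126/28 = 0.022142675.
Central: Wₕ = 0.98656368; term = 0.98656368²·(1 − 0.18740825)·9570/2298 = 3.293704.
Sum = 3.3158467.
SE = √(3.3158467) = 1.8209.

1.8209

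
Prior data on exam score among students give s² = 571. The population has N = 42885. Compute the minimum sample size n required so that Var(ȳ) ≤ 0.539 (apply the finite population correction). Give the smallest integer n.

Without fpc, n₀ = s²/D = 571/0.539 = 1059.3692.
With fpc, (1 − n/N)·s²/n ≤ D requires n ≥ n₀/(1 + n₀/N) = 1059.3692/(1 + 1059.3692/42885) = 1033.8309.
Rounding up, n = 1034.

1034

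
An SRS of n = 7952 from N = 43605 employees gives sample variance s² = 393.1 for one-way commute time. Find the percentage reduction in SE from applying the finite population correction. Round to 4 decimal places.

f = n/N = 7952/43605 = 0.18236441.
SE_no-fpc = √(s²/n) = 0.22233782; SE_fpc = √((1−f)s²/n) = 0.20104498.
Ratio = √(1−f) = 0.90423205. Reduction = 100·(1 − 0.90423205) = 9.5768%.

9.5768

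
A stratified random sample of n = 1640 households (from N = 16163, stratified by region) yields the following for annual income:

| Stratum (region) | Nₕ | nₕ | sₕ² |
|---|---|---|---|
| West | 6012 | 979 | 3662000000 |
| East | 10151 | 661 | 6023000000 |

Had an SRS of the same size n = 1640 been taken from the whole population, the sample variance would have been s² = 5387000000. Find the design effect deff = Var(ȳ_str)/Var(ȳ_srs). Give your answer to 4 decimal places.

Var(ȳ_str) = Σ Wₕ²(1−fₕ)sₕ²/nₕ with Wₕ = Nₕ/16163:
  West: (6012/16163)²·(1−979/6012)·3662000000/979 = 433249.04
  East: (10151/16163)²·(1−661/10151)·6023000000/661 = 3.3600249 × 10^6
  → Var(ȳ_str) = 3.7932739 × 10^6.
Var(ȳ_srs) = (1 − 1640/16163)·5387000000/1640 = 2.951464 × 10^6.
deff = (3.7932739 × 10^6) / (2.951464 × 10^6) = 1.2852.

1.2852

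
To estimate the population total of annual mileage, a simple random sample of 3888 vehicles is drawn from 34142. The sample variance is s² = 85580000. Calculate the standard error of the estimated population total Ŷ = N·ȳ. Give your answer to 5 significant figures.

4.7682 × 10^6

Var(Ŷ) = N²·Var(ȳ) = N²·(1 − n/N)·s²/n.
f = 3888/34142 = 0.11387734; Var(ȳ) = 0.88612266·85580000/3888 = 19504.727.
Var(Ŷ) = 34142² · 19504.727 = 2.2736195 × 10^13.
SE(Ŷ) = √(2.2736195 × 10^13) = 4.7682 × 10^6.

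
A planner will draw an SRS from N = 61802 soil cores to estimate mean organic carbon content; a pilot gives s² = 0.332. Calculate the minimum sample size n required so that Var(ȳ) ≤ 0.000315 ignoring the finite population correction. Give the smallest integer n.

Without fpc, n₀ = s²/D = 0.332/0.000315 = 1053.9683.
Rounding up, n = 1054.

1054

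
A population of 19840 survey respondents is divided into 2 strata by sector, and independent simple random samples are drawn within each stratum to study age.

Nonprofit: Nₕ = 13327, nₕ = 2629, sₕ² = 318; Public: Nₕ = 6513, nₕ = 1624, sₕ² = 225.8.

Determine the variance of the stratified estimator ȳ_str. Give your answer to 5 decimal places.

0.05506

Var(ȳ_str) = Σₕ Wₕ²(1 − fₕ)sₕ²/nₕ with Wₕ = Nₕ/N, N = 19840.
Nonprofit: Wₕ = 0.67172379; term = 0.67172379²·(1 − 0.19726870)·318/2629 = 0.043811507.
Public: Wₕ = 0.32827621; term = 0.32827621²·(1 − 0.24934746)·225.8/1624 = 0.011247492.
Sum = 0.055058999.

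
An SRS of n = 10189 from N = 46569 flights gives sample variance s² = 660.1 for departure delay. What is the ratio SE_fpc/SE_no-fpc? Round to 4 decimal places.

0.8839

f = n/N = 10189/46569 = 0.21879362.
SE_no-fpc = √(s²/n) = 0.25453006; SE_fpc = √((1−f)s²/n) = 0.22496864.
Ratio = √(1−f) = 0.88385880.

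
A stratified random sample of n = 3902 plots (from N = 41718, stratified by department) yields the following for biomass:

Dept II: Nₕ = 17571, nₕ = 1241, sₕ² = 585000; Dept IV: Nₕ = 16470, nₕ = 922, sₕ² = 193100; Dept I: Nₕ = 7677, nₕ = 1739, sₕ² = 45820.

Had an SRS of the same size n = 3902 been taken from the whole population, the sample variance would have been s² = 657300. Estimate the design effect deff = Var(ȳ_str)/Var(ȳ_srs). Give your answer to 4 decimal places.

0.7153

Var(ȳ_str) = Σ Wₕ²(1−fₕ)sₕ²/nₕ with Wₕ = Nₕ/41718:
  Dept II: (17571/41718)²·(1−1241/17571)·585000/1241 = 77.717673
  Dept IV: (16470/41718)²·(1−922/16470)·193100/922 = 30.815735
  Dept I: (7677/41718)²·(1−1739/7677)·45820/1739 = 0.69014489
  → Var(ȳ_str) = 109.22355.
Var(ȳ_srs) = (1 − 3902/41718)·657300/3902 = 152.69629.
deff = 109.22355 / 152.69629 = 0.7153.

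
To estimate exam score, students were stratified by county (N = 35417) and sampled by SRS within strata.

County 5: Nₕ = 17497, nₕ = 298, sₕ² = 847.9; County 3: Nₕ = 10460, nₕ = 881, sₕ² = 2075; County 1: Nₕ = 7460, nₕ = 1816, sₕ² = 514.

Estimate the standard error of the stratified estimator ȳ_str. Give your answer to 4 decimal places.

Var(ȳ_str) = Σₕ Wₕ²(1 − fₕ)sₕ²/nₕ with Wₕ = Nₕ/N, N = 35417.
County 5: Wₕ = 0.49402829; term = 0.49402829²·(1 − 0.01703149)·847.9/298 = 0.68260838.
County 3: Wₕ = 0.29533840; term = 0.29533840²·(1 − 0.08422562)·2075/881 = 0.18813539.
County 1: Wₕ = 0.21063331; term = 0.21063331²·(1 − 0.24343164)·514/1816 = 0.0095005679.
Sum = 0.88024434.
SE = √(0.88024434) = 0.9382.

0.9382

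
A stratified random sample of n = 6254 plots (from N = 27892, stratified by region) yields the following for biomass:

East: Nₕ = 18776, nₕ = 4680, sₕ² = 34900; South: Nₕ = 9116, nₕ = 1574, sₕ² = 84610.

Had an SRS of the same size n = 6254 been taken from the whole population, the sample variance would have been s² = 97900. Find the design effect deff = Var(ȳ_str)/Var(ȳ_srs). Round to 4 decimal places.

Var(ȳ_str) = Σ Wₕ²(1−fₕ)sₕ²/nₕ with Wₕ = Nₕ/27892:
  East: (18776/27892)²·(1−4680/18776)·34900/4680 = 2.5369928
  South: (9116/27892)²·(1−1574/9116)·84610/1574 = 4.7506004
  → Var(ȳ_str) = 7.2875932.
Var(ȳ_srs) = (1 − 6254/27892)·97900/6254 = 12.144014.
deff = 7.2875932 / 12.144014 = 0.6001.

0.6001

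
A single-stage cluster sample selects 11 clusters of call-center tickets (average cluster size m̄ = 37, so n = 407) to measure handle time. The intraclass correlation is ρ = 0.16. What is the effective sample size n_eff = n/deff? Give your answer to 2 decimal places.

60.21

deff = 1 + (37 − 1)·0.16 = 1 + 5.76 = 6.76.
n_eff = 407 / 6.76 = 60.21.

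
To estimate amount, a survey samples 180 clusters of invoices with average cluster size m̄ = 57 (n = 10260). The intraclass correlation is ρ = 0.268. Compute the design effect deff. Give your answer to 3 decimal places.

16.008

deff = 1 + (57 − 1)·0.268 = 1 + 15.008 = 16.008.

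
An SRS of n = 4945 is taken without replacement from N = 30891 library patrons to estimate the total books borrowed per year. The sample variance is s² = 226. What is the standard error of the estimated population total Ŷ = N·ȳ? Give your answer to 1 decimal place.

Var(Ŷ) = N²·Var(ȳ) = N²·(1 − n/N)·s²/n.
f = 4945/30891 = 0.16007899; Var(ȳ) = 0.83992101·226/4945 = 0.038386683.
Var(Ŷ) = 30891² · 0.038386683 = 3.6630641 × 10^7.
SE(Ŷ) = √(3.6630641 × 10^7) = 6052.3.

6052.3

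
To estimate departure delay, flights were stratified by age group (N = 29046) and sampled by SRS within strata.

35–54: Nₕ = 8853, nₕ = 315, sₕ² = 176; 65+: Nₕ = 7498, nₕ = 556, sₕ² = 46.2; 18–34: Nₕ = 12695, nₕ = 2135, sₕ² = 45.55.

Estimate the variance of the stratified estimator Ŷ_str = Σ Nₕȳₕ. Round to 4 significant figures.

4.942 × 10^7

Var(Ŷ_str) = Σₕ Nₕ²(1 − fₕ)sₕ²/nₕ.
35–54: 8853²·(1 − 315/8853)·176/315 = 4.2232688 × 10^7.
65+: 7498²·(1 − 556/7498)·46.2/556 = 4.3251107 × 10^6.
18–34: 12695²·(1 − 2135/12695)·45.55/2135 = 2.8601389 × 10^6.
Sum = 4.9417938 × 10^7.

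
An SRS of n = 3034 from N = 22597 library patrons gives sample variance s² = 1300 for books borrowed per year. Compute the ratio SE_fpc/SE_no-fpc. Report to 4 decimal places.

0.9304

f = n/N = 3034/22597 = 0.13426561.
SE_no-fpc = √(s²/n) = 0.65458174; SE_fpc = √((1−f)s²/n) = 0.60905459.
Ratio = √(1−f) = 0.93044849.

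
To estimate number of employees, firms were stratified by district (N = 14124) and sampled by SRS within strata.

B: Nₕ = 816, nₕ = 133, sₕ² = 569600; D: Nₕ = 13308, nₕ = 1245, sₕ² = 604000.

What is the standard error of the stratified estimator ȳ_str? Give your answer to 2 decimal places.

20.06

Var(ȳ_str) = Σₕ Wₕ²(1 − fₕ)sₕ²/nₕ with Wₕ = Nₕ/N, N = 14124.
B: Wₕ = 0.05777400; term = 0.05777400²·(1 − 0.16299020)·569600/133 = 11.96503.
D: Wₕ = 0.94222600; term = 0.94222600²·(1 − 0.09355275)·604000/1245 = 390.40942.
Sum = 402.37445.
SE = √(402.37445) = 20.06.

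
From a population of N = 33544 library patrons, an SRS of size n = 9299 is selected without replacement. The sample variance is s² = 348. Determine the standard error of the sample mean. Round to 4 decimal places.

Under SRS without replacement, Var(ȳ) = (1 − f)·s²/n with f = n/N = 9299/33544 = 0.27721798.
Var(ȳ) = (1 − 0.27721798)·348/9299 = 0.72278202·0.037423379 = 0.027048945.
SE(ȳ) = √(0.027048945) = 0.1645.

0.1645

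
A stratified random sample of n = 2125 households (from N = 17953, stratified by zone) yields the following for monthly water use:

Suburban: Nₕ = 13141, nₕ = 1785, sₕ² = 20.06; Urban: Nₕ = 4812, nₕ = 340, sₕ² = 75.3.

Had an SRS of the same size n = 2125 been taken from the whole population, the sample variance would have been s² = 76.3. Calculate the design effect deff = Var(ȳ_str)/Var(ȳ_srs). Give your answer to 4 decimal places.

Var(ȳ_str) = Σ Wₕ²(1−fₕ)sₕ²/nₕ with Wₕ = Nₕ/17953:
  Suburban: (13141/17953)²·(1−1785/13141)·20.06/1785 = 0.0052032231
  Urban: (4812/17953)²·(1−340/4812)·75.3/340 = 0.014786637
  → Var(ȳ_str) = 0.01998986.
Var(ȳ_srs) = (1 − 2125/17953)·76.3/2125 = 0.031655896.
deff = 0.01998986 / 0.031655896 = 0.6315.

0.6315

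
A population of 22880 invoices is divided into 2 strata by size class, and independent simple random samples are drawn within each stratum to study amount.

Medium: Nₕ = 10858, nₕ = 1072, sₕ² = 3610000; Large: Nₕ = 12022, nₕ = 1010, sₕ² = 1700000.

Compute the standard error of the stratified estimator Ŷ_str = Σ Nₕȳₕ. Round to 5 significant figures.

762000

Var(Ŷ_str) = Σₕ Nₕ²(1 − fₕ)sₕ²/nₕ.
Medium: 10858²·(1 − 1072/10858)·3610000/1072 = 3.5782235 × 10^11.
Large: 12022²·(1 − 1010/12022)·1700000/1010 = 2.2282837 × 10^11.
Sum = 5.8065072 × 10^11.
SE = √(5.8065072 × 10^11) = 762000.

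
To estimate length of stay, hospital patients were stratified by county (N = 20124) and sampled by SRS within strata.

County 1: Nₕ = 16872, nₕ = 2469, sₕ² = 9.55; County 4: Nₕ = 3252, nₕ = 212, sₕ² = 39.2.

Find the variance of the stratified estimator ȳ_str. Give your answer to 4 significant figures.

0.006835

Var(ȳ_str) = Σₕ Wₕ²(1 − fₕ)sₕ²/nₕ with Wₕ = Nₕ/N, N = 20124.
County 1: Wₕ = 0.83840191; term = 0.83840191²·(1 − 0.14633713)·9.55/2469 = 0.0023209896.
County 4: Wₕ = 0.16159809; term = 0.16159809²·(1 − 0.06519065)·39.2/212 = 0.0045138353.
Sum = 0.0068348249.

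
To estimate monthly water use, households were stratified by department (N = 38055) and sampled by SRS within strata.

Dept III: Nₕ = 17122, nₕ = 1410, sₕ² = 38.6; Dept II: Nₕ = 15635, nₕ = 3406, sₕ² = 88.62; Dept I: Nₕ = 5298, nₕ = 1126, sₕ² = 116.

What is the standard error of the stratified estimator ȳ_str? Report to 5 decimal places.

Var(ȳ_str) = Σₕ Wₕ²(1 − fₕ)sₕ²/nₕ with Wₕ = Nₕ/N, N = 38055.
Dept III: Wₕ = 0.44992774; term = 0.44992774²·(1 − 0.08235019)·38.6/1410 = 0.0050854654.
Dept II: Wₕ = 0.41085271; term = 0.41085271²·(1 − 0.21784458)·88.62/3406 = 0.0034352036.
Dept I: Wₕ = 0.13921955; term = 0.13921955²·(1 − 0.21253303)·116/1126 = 0.0015723615.
Sum = 0.010093031.
SE = √(0.010093031) = 0.10046.

0.10046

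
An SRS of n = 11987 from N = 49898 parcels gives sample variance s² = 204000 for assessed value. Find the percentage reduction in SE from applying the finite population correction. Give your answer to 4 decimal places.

f = n/N = 11987/49898 = 0.24023007.
SE_no-fpc = √(s²/n) = 4.1253408; SE_fpc = √((1−f)s²/n) = 3.5958443.
Ratio = √(1−f) = 0.87164782. Reduction = 100·(1 − 0.87164782) = 12.8352%.

12.8352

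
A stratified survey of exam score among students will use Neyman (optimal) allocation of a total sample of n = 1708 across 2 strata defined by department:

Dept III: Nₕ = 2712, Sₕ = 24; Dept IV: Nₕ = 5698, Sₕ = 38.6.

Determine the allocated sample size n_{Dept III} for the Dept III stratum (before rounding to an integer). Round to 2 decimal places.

390.03

Neyman allocation: nₕ = n·NₕSₕ / Σⱼ NⱼSⱼ.
Σ NⱼSⱼ = 2712·24 + 5698·38.6 = 285030.8.
n_{Dept III} = 1708·2712·24 / 285030.8 = 390.03.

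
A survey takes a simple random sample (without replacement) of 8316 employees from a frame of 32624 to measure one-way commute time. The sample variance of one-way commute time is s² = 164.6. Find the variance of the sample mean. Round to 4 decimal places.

0.0147

Under SRS without replacement, Var(ȳ) = (1 − f)·s²/n with f = n/N = 8316/32624 = 0.25490436.
Var(ȳ) = (1 − 0.25490436)·164.6/8316 = 0.74509564·0.01979317 = 0.014747804.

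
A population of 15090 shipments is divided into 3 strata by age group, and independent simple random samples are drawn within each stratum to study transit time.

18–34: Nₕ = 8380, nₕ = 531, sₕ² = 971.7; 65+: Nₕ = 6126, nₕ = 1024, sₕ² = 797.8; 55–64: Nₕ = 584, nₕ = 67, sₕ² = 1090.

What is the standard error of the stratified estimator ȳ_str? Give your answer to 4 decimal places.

0.8106

Var(ȳ_str) = Σₕ Wₕ²(1 − fₕ)sₕ²/nₕ with Wₕ = Nₕ/N, N = 15090.
18–34: Wₕ = 0.55533466; term = 0.55533466²·(1 − 0.06336516)·971.7/531 = 0.5285883.
65+: Wₕ = 0.40596421; term = 0.40596421²·(1 − 0.16715638)·797.8/1024 = 0.10693824.
55–64: Wₕ = 0.03870113; term = 0.03870113²·(1 − 0.11472603)·1090/67 = 0.021571314.
Sum = 0.65709785.
SE = √(0.65709785) = 0.8106.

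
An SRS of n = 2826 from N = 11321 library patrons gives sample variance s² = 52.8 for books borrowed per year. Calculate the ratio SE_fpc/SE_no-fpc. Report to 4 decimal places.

0.8662

f = n/N = 2826/11321 = 0.24962459.
SE_no-fpc = √(s²/n) = 0.13668816; SE_fpc = √((1−f)s²/n) = 0.11840504.
Ratio = √(1−f) = 0.86624212.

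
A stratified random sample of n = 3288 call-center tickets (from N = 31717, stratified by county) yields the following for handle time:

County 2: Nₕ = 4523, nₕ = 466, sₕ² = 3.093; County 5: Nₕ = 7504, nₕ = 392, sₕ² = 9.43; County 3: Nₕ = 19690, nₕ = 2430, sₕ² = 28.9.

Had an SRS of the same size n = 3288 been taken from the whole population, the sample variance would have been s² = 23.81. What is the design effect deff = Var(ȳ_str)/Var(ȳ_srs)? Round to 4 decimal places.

0.8343

Var(ȳ_str) = Σ Wₕ²(1−fₕ)sₕ²/nₕ with Wₕ = Nₕ/31717:
  County 2: (4523/31717)²·(1−466/4523)·3.093/466 = 1.2107135 × 10^-4
  County 5: (7504/31717)²·(1−392/7504)·9.43/392 = 0.0012762213
  County 3: (19690/31717)²·(1−2430/19690)·28.9/2430 = 0.0040178514
  → Var(ȳ_str) = 0.0054151441.
Var(ȳ_srs) = (1 − 3288/31717)·23.81/3288 = 0.0064907827.
deff = 0.0054151441 / 0.0064907827 = 0.8343.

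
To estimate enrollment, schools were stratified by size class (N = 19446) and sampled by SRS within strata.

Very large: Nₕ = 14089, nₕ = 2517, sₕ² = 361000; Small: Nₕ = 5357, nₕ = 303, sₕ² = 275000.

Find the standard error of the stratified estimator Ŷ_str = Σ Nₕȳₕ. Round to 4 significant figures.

219000

Var(Ŷ_str) = Σₕ Nₕ²(1 − fₕ)sₕ²/nₕ.
Very large: 14089²·(1 − 2517/14089)·361000/2517 = 2.3383665 × 10^10.
Small: 5357²·(1 − 303/5357)·275000/303 = 2.4572365 × 10^10.
Sum = 4.795603 × 10^10.
SE = √(4.795603 × 10^10) = 219000.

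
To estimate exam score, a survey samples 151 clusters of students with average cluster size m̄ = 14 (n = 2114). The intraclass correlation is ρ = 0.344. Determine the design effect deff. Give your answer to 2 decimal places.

deff = 1 + (14 − 1)·0.344 = 1 + 4.472 = 5.472.

5.47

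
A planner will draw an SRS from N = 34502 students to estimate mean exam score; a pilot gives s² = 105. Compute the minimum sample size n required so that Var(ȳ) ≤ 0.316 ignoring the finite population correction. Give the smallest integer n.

333

Without fpc, n₀ = s²/D = 105/0.316 = 332.2785.
Rounding up, n = 333.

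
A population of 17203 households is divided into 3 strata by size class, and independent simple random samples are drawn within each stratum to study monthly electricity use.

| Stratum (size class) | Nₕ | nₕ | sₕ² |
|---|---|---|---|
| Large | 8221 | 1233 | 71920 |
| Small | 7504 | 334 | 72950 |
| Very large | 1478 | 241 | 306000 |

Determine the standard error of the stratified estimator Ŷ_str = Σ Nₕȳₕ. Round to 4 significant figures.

132000

Var(Ŷ_str) = Σₕ Nₕ²(1 − fₕ)sₕ²/nₕ.
Large: 8221²·(1 − 1233/8221)·71920/1233 = 3.3509207 × 10^9.
Small: 7504²·(1 − 334/7504)·72950/334 = 1.1751433 × 10^10.
Very large: 1478²·(1 − 241/1478)·306000/241 = 2.3213922 × 10^9.
Sum = 1.7423746 × 10^10.
SE = √(1.7423746 × 10^10) = 132000.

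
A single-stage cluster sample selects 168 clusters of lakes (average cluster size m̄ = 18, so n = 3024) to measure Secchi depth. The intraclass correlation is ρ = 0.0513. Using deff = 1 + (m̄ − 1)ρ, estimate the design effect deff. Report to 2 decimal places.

1.87

deff = 1 + (18 − 1)·0.0513 = 1 + 0.8721 = 1.8721.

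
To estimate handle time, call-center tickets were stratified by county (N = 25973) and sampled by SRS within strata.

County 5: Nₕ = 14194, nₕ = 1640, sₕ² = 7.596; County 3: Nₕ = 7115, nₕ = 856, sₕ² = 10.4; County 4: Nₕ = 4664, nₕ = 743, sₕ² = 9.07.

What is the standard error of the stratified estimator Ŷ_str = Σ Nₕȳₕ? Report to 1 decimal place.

1260.8

Var(Ŷ_str) = Σₕ Nₕ²(1 − fₕ)sₕ²/nₕ.
County 5: 14194²·(1 − 1640/14194)·7.596/1640 = 825330.76.
County 3: 7115²·(1 − 856/7115)·10.4/856 = 541052.53.
County 4: 4664²·(1 − 743/4664)·9.07/743 = 223240.95.
Sum = 1.5896242 × 10^6.
SE = √(1.5896242 × 10^6) = 1260.8.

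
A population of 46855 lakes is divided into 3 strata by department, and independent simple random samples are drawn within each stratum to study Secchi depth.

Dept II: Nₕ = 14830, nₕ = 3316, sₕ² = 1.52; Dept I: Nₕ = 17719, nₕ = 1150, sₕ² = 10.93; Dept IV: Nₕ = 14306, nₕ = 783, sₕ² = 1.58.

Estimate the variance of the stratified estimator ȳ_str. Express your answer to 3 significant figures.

Var(ȳ_str) = Σₕ Wₕ²(1 − fₕ)sₕ²/nₕ with Wₕ = Nₕ/N, N = 46855.
Dept II: Wₕ = 0.31650838; term = 0.31650838²·(1 − 0.22360081)·1.52/3316 = 3.5652054 × 10^-5.
Dept I: Wₕ = 0.37816668; term = 0.37816668²·(1 − 0.06490208)·10.93/1150 = 0.0012710011.
Dept IV: Wₕ = 0.30532494; term = 0.30532494²·(1 − 0.05473228)·1.58/783 = 1.7781759 × 10^-4.
Sum = 0.0014844707.

0.00148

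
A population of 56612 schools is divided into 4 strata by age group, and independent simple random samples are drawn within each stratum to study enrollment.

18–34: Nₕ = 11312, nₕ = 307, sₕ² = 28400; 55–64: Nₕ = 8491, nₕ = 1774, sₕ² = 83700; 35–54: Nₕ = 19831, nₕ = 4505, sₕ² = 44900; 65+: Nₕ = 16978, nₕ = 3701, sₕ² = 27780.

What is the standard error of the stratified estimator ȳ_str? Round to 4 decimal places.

Var(ȳ_str) = Σₕ Wₕ²(1 − fₕ)sₕ²/nₕ with Wₕ = Nₕ/N, N = 56612.
18–34: Wₕ = 0.19981629; term = 0.19981629²·(1 − 0.02713932)·28400/307 = 3.5932912.
55–64: Wₕ = 0.14998587; term = 0.14998587²·(1 − 0.20892710)·83700/1774 = 0.8396321.
35–54: Wₕ = 0.35029676; term = 0.35029676²·(1 − 0.22716958)·44900/4505 = 0.94516577.
65+: Wₕ = 0.29990108; term = 0.29990108²·(1 − 0.21798798)·27780/3701 = 0.52793766.
Sum = 5.9060267.
SE = √(5.9060267) = 2.4302.

2.4302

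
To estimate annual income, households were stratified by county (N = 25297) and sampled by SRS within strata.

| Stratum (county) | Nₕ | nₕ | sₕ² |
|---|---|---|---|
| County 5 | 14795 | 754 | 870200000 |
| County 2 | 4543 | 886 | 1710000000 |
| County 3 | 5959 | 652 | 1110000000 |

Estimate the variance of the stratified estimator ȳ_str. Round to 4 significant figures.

Var(ȳ_str) = Σₕ Wₕ²(1 − fₕ)sₕ²/nₕ with Wₕ = Nₕ/N, N = 25297.
County 5: Wₕ = 0.58485196; term = 0.58485196²·(1 − 0.05096316)·870200000/754 = 374647.38.
County 2: Wₕ = 0.17958651; term = 0.17958651²·(1 − 0.19502531)·1710000000/886 = 50106.267.
County 3: Wₕ = 0.23556153; term = 0.23556153²·(1 − 0.10941433)·1110000000/652 = 84131.729.
Sum = 508885.38.

508900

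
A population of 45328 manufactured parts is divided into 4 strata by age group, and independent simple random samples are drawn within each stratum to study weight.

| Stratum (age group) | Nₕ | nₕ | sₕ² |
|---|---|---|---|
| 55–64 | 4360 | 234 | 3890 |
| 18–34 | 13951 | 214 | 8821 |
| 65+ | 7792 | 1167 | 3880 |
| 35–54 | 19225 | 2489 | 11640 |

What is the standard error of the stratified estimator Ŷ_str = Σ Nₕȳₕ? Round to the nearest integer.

99373

Var(Ŷ_str) = Σₕ Nₕ²(1 − fₕ)sₕ²/nₕ.
55–64: 4360²·(1 − 234/4360)·3890/234 = 2.9905389 × 10^8.
18–34: 13951²·(1 − 214/13951)·8821/214 = 7.8995306 × 10^9.
65+: 7792²·(1 − 1167/7792)·3880/1167 = 1.7163099 × 10^8.
35–54: 19225²·(1 − 2489/19225)·11640/2489 = 1.5046868 × 10^9.
Sum = 9.8749023 × 10^9.
SE = √(9.8749023 × 10^9) = 99373.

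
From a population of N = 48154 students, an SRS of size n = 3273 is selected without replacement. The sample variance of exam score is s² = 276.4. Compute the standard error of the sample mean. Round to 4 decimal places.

Under SRS without replacement, Var(ȳ) = (1 − f)·s²/n with f = n/N = 3273/48154 = 0.06796943.
Var(ȳ) = (1 − 0.06796943)·276.4/3273 = 0.93203057·0.084448518 = 0.0787086.
SE(ȳ) = √(0.0787086) = 0.2806.

0.2806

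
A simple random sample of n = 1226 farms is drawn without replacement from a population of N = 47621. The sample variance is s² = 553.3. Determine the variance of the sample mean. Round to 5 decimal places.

Under SRS without replacement, Var(ȳ) = (1 − f)·s²/n with f = n/N = 1226/47621 = 0.02574494.
Var(ȳ) = (1 − 0.02574494)·553.3/1226 = 0.97425506·0.45130506 = 0.43968623.

0.43969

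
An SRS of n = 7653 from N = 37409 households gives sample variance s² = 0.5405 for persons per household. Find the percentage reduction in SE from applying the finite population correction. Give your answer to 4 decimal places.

10.8135

f = n/N = 7653/37409 = 0.20457644.
SE_no-fpc = √(s²/n) = 0.0084039216; SE_fpc = √((1−f)s²/n) = 0.0074951653.
Ratio = √(1−f) = 0.89186521. Reduction = 100·(1 − 0.89186521) = 10.8135%.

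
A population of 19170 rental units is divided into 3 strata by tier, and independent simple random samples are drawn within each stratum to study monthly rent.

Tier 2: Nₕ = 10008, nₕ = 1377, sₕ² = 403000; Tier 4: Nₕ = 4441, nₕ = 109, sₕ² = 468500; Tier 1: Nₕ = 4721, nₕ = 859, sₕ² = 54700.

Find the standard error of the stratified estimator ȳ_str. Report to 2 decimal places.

Var(ȳ_str) = Σₕ Wₕ²(1 − fₕ)sₕ²/nₕ with Wₕ = Nₕ/N, N = 19170.
Tier 2: Wₕ = 0.52206573; term = 0.52206573²·(1 − 0.13758993)·403000/1377 = 68.791581.
Tier 4: Wₕ = 0.23166406; term = 0.23166406²·(1 − 0.02454402)·468500/109 = 225.01325.
Tier 1: Wₕ = 0.24627021; term = 0.24627021²·(1 − 0.18195298)·54700/859 = 3.1593388.
Sum = 296.96417.
SE = √(296.96417) = 17.23.

17.23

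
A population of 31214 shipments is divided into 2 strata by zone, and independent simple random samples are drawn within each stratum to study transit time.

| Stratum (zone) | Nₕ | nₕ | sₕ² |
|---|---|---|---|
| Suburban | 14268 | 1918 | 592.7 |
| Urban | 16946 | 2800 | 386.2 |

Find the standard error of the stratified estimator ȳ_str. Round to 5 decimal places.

Var(ȳ_str) = Σₕ Wₕ²(1 − fₕ)sₕ²/nₕ with Wₕ = Nₕ/N, N = 31214.
Suburban: Wₕ = 0.45710258; term = 0.45710258²·(1 − 0.13442669)·592.7/1918 = 0.055887866.
Urban: Wₕ = 0.54289742; term = 0.54289742²·(1 − 0.16523073)·386.2/2800 = 0.033935655.
Sum = 0.089823521.
SE = √(0.089823521) = 0.29971.

0.29971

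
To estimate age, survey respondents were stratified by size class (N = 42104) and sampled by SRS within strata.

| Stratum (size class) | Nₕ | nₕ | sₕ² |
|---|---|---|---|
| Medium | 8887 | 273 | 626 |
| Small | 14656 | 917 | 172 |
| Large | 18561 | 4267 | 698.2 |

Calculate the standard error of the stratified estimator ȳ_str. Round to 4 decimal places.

0.3805

Var(ȳ_str) = Σₕ Wₕ²(1 − fₕ)sₕ²/nₕ with Wₕ = Nₕ/N, N = 42104.
Medium: Wₕ = 0.21107258; term = 0.21107258²·(1 − 0.03071903)·626/273 = 0.099020478.
Small: Wₕ = 0.34809044; term = 0.34809044²·(1 − 0.06256823)·172/917 = 0.021305071.
Large: Wₕ = 0.44083698; term = 0.44083698²·(1 − 0.22989063)·698.2/4267 = 0.024488695.
Sum = 0.14481424.
SE = √(0.14481424) = 0.3805.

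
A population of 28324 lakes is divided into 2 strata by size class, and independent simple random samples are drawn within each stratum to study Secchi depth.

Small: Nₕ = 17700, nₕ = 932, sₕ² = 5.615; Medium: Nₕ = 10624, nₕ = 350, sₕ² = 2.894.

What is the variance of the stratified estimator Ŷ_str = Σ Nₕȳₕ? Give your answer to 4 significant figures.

Var(Ŷ_str) = Σₕ Nₕ²(1 − fₕ)sₕ²/nₕ.
Small: 17700²·(1 − 932/17700)·5.615/932 = 1.7880859 × 10^6.
Medium: 10624²·(1 − 350/10624)·2.894/350 = 902522.64.
Sum = 2.6906085 × 10^6.

2.691 × 10^6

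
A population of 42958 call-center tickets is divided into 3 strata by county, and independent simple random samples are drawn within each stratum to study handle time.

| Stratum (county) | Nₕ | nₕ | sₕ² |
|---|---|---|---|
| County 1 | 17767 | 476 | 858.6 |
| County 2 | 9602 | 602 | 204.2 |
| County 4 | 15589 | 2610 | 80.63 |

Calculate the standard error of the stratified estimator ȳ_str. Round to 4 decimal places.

0.5653

Var(ȳ_str) = Σₕ Wₕ²(1 − fₕ)sₕ²/nₕ with Wₕ = Nₕ/N, N = 42958.
County 1: Wₕ = 0.41359002; term = 0.41359002²·(1 − 0.02679124)·858.6/476 = 0.30028251.
County 2: Wₕ = 0.22352065; term = 0.22352065²·(1 − 0.06269527)·204.2/602 = 0.015884566.
County 4: Wₕ = 0.36288933; term = 0.36288933²·(1 − 0.16742575)·80.63/2610 = 0.0033870962.
Sum = 0.31955417.
SE = √(0.31955417) = 0.5653.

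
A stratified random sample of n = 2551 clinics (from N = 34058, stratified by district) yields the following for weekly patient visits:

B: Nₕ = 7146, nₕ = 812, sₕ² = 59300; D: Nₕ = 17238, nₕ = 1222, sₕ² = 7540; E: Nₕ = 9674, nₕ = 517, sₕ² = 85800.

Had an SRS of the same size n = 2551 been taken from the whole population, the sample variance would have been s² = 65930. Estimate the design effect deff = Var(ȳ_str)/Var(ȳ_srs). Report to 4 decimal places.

0.7107

Var(ȳ_str) = Σ Wₕ²(1−fₕ)sₕ²/nₕ with Wₕ = Nₕ/34058:
  B: (7146/34058)²·(1−812/7146)·59300/812 = 2.8497152
  D: (17238/34058)²·(1−1222/17238)·7540/1222 = 1.4685975
  E: (9674/34058)²·(1−517/9674)·85800/517 = 12.674118
  → Var(ȳ_str) = 16.992431.
Var(ȳ_srs) = (1 − 2551/34058)·65930/2551 = 23.908951.
deff = 16.992431 / 23.908951 = 0.7107.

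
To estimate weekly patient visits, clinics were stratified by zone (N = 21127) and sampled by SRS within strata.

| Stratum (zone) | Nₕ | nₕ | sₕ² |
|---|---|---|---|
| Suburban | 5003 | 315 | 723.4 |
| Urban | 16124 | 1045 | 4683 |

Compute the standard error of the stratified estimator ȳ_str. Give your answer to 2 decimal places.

1.60

Var(ȳ_str) = Σₕ Wₕ²(1 − fₕ)sₕ²/nₕ with Wₕ = Nₕ/N, N = 21127.
Suburban: Wₕ = 0.23680598; term = 0.23680598²·(1 − 0.06296222)·723.4/315 = 0.12067308.
Urban: Wₕ = 0.76319402; term = 0.76319402²·(1 − 0.06481022)·4683/1045 = 2.4410548.
Sum = 2.5617279.
SE = √(2.5617279) = 1.60.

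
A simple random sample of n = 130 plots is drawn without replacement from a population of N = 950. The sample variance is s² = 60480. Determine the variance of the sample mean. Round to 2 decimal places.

401.57

Under SRS without replacement, Var(ȳ) = (1 − f)·s²/n with f = n/N = 130/950 = 0.13684211.
Var(ȳ) = (1 − 0.13684211)·60480/130 = 0.86315789·465.23077 = 401.56761.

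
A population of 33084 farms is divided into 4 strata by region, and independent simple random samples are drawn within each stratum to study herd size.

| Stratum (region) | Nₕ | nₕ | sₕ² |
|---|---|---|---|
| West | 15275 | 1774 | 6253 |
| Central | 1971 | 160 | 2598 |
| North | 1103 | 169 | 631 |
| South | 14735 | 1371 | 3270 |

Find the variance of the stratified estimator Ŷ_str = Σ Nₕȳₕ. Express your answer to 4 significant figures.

Var(Ŷ_str) = Σₕ Nₕ²(1 − fₕ)sₕ²/nₕ.
West: 15275²·(1 − 1774/15275)·6253/1774 = 7.2691222 × 10^8.
Central: 1971²·(1 − 160/1971)·2598/160 = 5.7959448 × 10^7.
North: 1103²·(1 − 169/1103)·631/169 = 3.8464939 × 10^6.
South: 14735²·(1 − 1371/14735)·3270/1371 = 4.6967442 × 10^8.
Sum = 1.2583926 × 10^9.

1.258 × 10^9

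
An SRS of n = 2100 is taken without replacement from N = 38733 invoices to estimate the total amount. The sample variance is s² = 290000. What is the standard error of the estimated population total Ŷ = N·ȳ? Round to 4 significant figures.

442700

Var(Ŷ) = N²·Var(ȳ) = N²·(1 − n/N)·s²/n.
f = 2100/38733 = 0.05421733; Var(ȳ) = 0.94578267·290000/2100 = 130.60808.
Var(Ŷ) = 38733² · 130.60808 = 1.9594416 × 10^11.
SE(Ŷ) = √(1.9594416 × 10^11) = 442700.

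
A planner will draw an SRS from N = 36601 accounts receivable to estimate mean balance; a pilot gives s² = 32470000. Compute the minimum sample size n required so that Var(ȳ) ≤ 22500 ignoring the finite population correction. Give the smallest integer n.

1444

Without fpc, n₀ = s²/D = 32470000/22500 = 1443.1111.
Rounding up, n = 1444.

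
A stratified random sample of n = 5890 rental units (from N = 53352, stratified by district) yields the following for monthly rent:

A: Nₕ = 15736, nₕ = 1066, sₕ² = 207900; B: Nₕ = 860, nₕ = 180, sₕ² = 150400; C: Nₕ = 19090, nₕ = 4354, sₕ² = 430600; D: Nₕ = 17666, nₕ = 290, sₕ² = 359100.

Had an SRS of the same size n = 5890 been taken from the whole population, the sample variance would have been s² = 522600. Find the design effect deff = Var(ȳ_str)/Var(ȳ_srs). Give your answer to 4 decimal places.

2.0182

Var(ȳ_str) = Σ Wₕ²(1−fₕ)sₕ²/nₕ with Wₕ = Nₕ/53352:
  A: (15736/53352)²·(1−1066/15736)·207900/1066 = 15.816862
  B: (860/53352)²·(1−180/860)·150400/180 = 0.17166481
  C: (19090/53352)²·(1−4354/19090)·430600/4354 = 9.7739415
  D: (17666/53352)²·(1−290/17666)·359100/290 = 133.53774
  → Var(ȳ_str) = 159.30021.
Var(ȳ_srs) = (1 − 5890/53352)·522600/5890 = 78.931334.
deff = 159.30021 / 78.931334 = 2.0182.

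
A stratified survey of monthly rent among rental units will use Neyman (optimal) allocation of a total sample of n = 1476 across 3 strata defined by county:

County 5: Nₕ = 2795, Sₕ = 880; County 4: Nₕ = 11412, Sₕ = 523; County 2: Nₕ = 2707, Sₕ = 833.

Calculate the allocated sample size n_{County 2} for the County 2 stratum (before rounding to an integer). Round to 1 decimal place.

311.5

Neyman allocation: nₕ = n·NₕSₕ / Σⱼ NⱼSⱼ.
Σ NⱼSⱼ = 2795·880 + 11412·523 + 2707·833 = 1.0683007 × 10^7.
n_{County 2} = 1476·2707·833 / (1.0683007 × 10^7) = 311.5.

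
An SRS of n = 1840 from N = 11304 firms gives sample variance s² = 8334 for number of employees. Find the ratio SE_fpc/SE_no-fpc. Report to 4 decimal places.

0.9150

f = n/N = 1840/11304 = 0.16277424.
SE_no-fpc = √(s²/n) = 2.1282265; SE_fpc = √((1−f)s²/n) = 1.9473281.
Ratio = √(1−f) = 0.91500042.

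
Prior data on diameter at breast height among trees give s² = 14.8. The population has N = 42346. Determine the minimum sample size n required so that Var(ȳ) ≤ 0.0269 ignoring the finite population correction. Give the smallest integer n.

551

Without fpc, n₀ = s²/D = 14.8/0.0269 = 550.1859.
Rounding up, n = 551.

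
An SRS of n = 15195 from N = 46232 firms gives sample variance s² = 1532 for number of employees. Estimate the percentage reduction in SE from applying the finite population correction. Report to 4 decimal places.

f = n/N = 15195/46232 = 0.32866845.
SE_no-fpc = √(s²/n) = 0.31752581; SE_fpc = √((1−f)s²/n) = 0.26016421.
Ratio = √(1−f) = 0.81934824. Reduction = 100·(1 − 0.81934824) = 18.0652%.

18.0652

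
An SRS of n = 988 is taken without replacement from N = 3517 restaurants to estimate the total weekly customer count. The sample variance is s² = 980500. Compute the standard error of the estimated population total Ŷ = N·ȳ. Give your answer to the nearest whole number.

93952

Var(Ŷ) = N²·Var(ȳ) = N²·(1 − n/N)·s²/n.
f = 988/3517 = 0.28092124; Var(ȳ) = 0.71907876·980500/988 = 713.62017.
Var(Ŷ) = 3517² · 713.62017 = 8.8269741 × 10^9.
SE(Ŷ) = √(8.8269741 × 10^9) = 93952.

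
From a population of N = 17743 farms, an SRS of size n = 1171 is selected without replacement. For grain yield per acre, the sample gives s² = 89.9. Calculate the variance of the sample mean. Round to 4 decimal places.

0.0717

Under SRS without replacement, Var(ȳ) = (1 − f)·s²/n with f = n/N = 1171/17743 = 0.06599786.
Var(ȳ) = (1 − 0.06599786)·89.9/1171 = 0.93400214·0.07677199 = 0.071705203.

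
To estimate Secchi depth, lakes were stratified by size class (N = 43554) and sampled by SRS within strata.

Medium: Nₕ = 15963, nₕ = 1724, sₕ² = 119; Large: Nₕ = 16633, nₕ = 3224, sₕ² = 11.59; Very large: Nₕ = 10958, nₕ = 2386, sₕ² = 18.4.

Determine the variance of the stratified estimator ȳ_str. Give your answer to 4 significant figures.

0.009075

Var(ȳ_str) = Σₕ Wₕ²(1 − fₕ)sₕ²/nₕ with Wₕ = Nₕ/N, N = 43554.
Medium: Wₕ = 0.36651054; term = 0.36651054²·(1 − 0.10799975)·119/1724 = 0.0082708017.
Large: Wₕ = 0.38189374; term = 0.38189374²·(1 − 0.19383154)·11.59/3224 = 4.2266792 × 10^-4.
Very large: Wₕ = 0.25159572; term = 0.25159572²·(1 − 0.21774046)·18.4/2386 = 3.8186051 × 10^-4.
Sum = 0.0090753301.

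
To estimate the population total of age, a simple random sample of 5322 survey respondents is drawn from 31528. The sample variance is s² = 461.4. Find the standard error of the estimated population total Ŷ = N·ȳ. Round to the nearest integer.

8463

Var(Ŷ) = N²·Var(ȳ) = N²·(1 − n/N)·s²/n.
f = 5322/31528 = 0.16880233; Var(ȳ) = 0.83119767·461.4/5322 = 0.07206212.
Var(Ŷ) = 31528² · 0.07206212 = 7.1630813 × 10^7.
SE(Ŷ) = √(7.1630813 × 10^7) = 8463.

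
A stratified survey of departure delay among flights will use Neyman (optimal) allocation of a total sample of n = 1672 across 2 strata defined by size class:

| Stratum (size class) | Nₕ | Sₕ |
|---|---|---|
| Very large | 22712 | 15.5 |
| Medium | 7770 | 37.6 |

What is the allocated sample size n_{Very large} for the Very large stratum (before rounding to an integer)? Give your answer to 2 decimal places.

Neyman allocation: nₕ = n·NₕSₕ / Σⱼ NⱼSⱼ.
Σ NⱼSⱼ = 22712·15.5 + 7770·37.6 = 644188.
n_{Very large} = 1672·22712·15.5 / 644188 = 913.71.

913.71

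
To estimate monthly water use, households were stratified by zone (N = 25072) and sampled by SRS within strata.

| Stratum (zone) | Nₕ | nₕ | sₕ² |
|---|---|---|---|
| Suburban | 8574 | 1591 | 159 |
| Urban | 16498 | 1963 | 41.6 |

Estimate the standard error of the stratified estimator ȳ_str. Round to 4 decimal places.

0.1327

Var(ȳ_str) = Σₕ Wₕ²(1 − fₕ)sₕ²/nₕ with Wₕ = Nₕ/N, N = 25072.
Suburban: Wₕ = 0.34197511; term = 0.34197511²·(1 − 0.18556100)·159/1591 = 0.0095186314.
Urban: Wₕ = 0.65802489; term = 0.65802489²·(1 − 0.11898412)·41.6/1963 = 0.0080842811.
Sum = 0.017602913.
SE = √(0.017602913) = 0.1327.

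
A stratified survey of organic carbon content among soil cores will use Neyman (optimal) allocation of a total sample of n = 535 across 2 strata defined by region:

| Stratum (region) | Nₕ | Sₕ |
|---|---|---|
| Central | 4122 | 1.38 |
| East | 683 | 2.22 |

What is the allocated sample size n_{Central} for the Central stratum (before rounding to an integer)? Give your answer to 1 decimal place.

Neyman allocation: nₕ = n·NₕSₕ / Σⱼ NⱼSⱼ.
Σ NⱼSⱼ = 4122·1.38 + 683·2.22 = 7204.62.
n_{Central} = 535·4122·1.38 / 7204.62 = 422.4.

422.4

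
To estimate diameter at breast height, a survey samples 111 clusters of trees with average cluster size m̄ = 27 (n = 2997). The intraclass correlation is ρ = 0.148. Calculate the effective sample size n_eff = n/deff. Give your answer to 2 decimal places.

deff = 1 + (27 − 1)·0.148 = 1 + 3.848 = 4.848.
n_eff = 2997 / 4.848 = 618.19.

618.19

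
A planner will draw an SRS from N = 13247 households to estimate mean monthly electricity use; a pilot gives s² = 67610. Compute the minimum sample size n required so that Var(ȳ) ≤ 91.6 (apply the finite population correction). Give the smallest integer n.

700

Without fpc, n₀ = s²/D = 67610/91.6 = 738.1004.
With fpc, (1 − n/N)·s²/n ≤ D requires n ≥ n₀/(1 + n₀/N) = 738.1004/(1 + 738.1004/13247) = 699.1452.
Rounding up, n = 700.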